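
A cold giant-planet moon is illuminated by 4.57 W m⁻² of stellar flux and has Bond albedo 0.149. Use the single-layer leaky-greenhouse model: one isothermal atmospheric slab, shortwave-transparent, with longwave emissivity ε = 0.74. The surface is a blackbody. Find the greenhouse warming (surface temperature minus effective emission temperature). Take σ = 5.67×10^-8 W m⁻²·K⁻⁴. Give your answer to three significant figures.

7.88 kelvin

At the top of the atmosphere, σT_e⁴ = S(1−α)/4 = 0.9723 W m⁻², giving T_e = 64.35 K.
For a single slab of emissivity ε, T_s⁴ = 2T_e⁴/(2−ε); thus T_s = 64.35·(1.587)^(1/4) = 72.23 K.
T_s − T_e = 72.23 − 64.35 = 7.879 K.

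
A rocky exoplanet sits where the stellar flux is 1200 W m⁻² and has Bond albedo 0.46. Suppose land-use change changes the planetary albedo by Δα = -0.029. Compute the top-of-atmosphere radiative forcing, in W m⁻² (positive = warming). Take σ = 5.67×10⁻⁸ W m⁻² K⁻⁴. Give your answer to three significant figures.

TOA radiative forcing: ΔF = −S·Δα/4 = −1200·(-0.029)/4 = 8.700 W m⁻².

8.70 W m⁻²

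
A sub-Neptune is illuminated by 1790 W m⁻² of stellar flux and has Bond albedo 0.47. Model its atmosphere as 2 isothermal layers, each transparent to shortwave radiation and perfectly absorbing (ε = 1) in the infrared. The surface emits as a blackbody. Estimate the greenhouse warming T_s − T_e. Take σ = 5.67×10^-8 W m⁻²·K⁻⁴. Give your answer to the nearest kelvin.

Top-of-atmosphere balance: σT_e⁴ = S(1−α)/4 = 237.2 W m⁻² → T_e = 254.3 K.
Surface: T_s = (3)^¼·T_e = 334.7 K.
So the greenhouse effect raises the surface by 334.7 − 254.3 = 80.38 K.

80 kelvin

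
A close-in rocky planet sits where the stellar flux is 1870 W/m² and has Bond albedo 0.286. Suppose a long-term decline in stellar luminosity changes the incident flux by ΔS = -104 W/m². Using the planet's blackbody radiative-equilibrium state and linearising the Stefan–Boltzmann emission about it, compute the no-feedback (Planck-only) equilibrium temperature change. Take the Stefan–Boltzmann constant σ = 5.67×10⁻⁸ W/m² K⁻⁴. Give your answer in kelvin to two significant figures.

-3.9 K

The baseline emission temperature is T_e = 277.0 K.
Only a fraction (1−α) is absorbed and it's spread over 4πR², so ΔF = (1−α)ΔS/4 = -18.56 W/m².
Planck response: λ_P = 4σT_e³ = 4·5.67×10⁻⁸·(277.0)³ = 4.820 W/m²/K.
ΔT₀ = ΔF/λ_P = -18.56/4.820 = -3.85 K.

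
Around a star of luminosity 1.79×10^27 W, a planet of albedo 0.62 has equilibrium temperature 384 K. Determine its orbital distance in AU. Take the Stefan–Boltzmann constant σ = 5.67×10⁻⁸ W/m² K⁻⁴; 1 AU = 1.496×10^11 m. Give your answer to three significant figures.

Required flux: S = 4σT⁴/(1−α) = 12980 W/m².
From L = 4πd²S, d = √(1.79×10^27/(4π·12980)) = 1.048×10^11 m = 0.7003 AU.

0.700 AU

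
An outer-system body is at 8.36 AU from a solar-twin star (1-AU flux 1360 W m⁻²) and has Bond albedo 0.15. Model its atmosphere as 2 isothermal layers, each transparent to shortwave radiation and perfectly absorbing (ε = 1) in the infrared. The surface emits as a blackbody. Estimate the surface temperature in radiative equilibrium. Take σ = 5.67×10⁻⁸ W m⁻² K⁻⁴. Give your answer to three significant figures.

Irradiance scales as 1/d², so S = 1360 W m⁻² × (1/8.36)² = 19.46 W m⁻².
OLR = S(1−α)/4 = 4.135 W m⁻²; the top layer radiates at T_e = 92.41 K.
With N = 2 opaque layers, T_s = (N+1)^(1/4)·T_e = 3^(1/4)·92.41 = 121.6 K.

122 K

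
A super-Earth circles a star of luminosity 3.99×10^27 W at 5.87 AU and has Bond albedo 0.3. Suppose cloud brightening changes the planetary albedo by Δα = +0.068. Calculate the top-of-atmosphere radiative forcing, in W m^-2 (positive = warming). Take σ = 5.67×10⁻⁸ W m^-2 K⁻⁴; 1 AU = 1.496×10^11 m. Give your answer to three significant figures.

Orbital distance: d = 5.87 AU = 8.782×10^11 m.
S = L/(4πd²) = 411.7 W m^-2.
ΔF = −(S/4)Δα = −(411.7/4)×(+0.068) = -7.000 W m^-2.

-7.00 W m^-2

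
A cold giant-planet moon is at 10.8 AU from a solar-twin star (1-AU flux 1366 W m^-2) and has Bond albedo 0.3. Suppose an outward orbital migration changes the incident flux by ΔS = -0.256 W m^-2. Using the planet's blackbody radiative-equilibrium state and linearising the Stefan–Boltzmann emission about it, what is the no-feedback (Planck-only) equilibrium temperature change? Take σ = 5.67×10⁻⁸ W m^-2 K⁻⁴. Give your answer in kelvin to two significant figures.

-0.42 kelvin

By the inverse-square law, S = 1366/10.8² = 11.71 W m^-2.
Unperturbed T_e = [11.71·(1−0.3)/(4σ)]^¼ = 77.54 K.
ΔF = Δ[S(1−α)]/4 = (1−0.3)·-0.256/4 = -0.04480 W m^-2.
The Planck feedback parameter is 4σT_e³ = 0.1057 W m^-2/K.
ΔT₀ = ΔF/λ_P = -0.04480/0.1057 = -0.424 K.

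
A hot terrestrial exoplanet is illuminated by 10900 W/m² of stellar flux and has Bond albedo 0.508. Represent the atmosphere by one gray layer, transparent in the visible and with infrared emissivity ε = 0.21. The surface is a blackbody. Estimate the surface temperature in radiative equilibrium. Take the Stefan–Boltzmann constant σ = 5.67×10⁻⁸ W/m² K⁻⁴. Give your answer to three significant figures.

403 K

At the top of the atmosphere, σT_e⁴ = S(1−α)/4 = 1341 W/m², giving T_e = 392.1 K.
The surface balance (absorbed SW + ε·downward IR = σT_s⁴) with T_a⁴ = T_s⁴/2 reduces to T_s = T_e·[2/(2−ε)]^¼ = 403.2 K.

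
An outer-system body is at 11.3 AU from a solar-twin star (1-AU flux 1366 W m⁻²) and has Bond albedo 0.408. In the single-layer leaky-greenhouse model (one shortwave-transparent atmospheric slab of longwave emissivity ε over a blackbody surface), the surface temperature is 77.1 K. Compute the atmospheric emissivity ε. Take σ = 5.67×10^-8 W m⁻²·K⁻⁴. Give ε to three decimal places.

0.420

Flux at the orbit: S = 1366/(11.3)² = 10.70 W m⁻².
First, T_e = [10.70·(1−0.408)/(4σ)]^(1/4) = 72.69 K.
Inverting T_s⁴ = 2T_e⁴/(2−ε): (T_e/T_s)⁴ = 0.7902, so ε = 2(1 − 0.7902) = 0.4195.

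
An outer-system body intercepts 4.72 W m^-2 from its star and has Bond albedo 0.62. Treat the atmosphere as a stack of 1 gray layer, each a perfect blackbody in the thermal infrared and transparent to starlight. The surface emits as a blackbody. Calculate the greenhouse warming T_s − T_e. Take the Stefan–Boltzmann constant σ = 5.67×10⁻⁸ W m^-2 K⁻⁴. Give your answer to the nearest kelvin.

10 K

OLR = S(1−α)/4 = 0.4484 W m^-2; the top layer radiates at T_e = 53.03 K.
Surface: T_s = (2)^¼·T_e = 63.06 K.
Warming: T_s − T_e = 10.03 K.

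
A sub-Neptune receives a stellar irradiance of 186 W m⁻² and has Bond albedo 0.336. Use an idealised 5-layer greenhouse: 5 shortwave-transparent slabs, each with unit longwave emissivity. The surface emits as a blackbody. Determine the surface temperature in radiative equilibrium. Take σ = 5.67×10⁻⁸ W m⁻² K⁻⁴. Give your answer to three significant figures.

239 K

The effective emission temperature is T_e = [S(1−α)/(4σ)]^¼ = 152.8 K.
With N = 5 opaque layers, T_s = (N+1)^(1/4)·T_e = 6^(1/4)·152.8 = 239.1 K.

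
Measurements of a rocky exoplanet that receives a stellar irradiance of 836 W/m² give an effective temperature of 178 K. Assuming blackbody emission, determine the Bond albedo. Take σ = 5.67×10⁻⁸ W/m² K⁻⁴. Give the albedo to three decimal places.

0.728

Energy balance: S(1−α)/4 = σT⁴, so 1−α = 4σT⁴/S.
4σT⁴ = 4·5.67×10⁻⁸·(178)⁴ = 227.7 W/m².
Hence α = 1 − 227.7/836.0 = 0.7277.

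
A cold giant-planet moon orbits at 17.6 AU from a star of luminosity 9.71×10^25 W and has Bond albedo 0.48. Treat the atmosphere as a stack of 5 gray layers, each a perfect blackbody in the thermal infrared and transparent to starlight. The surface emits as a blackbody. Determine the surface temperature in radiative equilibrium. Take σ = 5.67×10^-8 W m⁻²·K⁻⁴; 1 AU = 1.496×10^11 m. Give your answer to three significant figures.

62.6 K

Orbital distance: d = 17.6 AU = 2.633×10^12 m.
Flux at the orbit: S = L/(4πd²) = 9.71×10^25/(4π·(2.63×10^12)²) = 1.115 W m⁻².
Top-of-atmosphere balance: σT_e⁴ = S(1−α)/4 = 0.1449 W m⁻² → T_e = 39.98 K.
Layer-by-layer balance gives σT_s⁴ = (N+1)σT_e⁴, so T_s = 6^¼·39.98 = 62.58 K.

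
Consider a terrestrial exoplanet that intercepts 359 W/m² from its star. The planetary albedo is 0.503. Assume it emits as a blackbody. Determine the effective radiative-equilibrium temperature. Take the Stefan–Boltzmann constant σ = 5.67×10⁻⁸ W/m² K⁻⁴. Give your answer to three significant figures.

167 kelvin

The planet absorbs (1−α)S over its disc πR² and re-emits over 4πR², so the mean absorbed flux is (1−0.503)·359.0/4 = 44.61 W/m².
In equilibrium σT⁴ equals this, so T = 167.5 K.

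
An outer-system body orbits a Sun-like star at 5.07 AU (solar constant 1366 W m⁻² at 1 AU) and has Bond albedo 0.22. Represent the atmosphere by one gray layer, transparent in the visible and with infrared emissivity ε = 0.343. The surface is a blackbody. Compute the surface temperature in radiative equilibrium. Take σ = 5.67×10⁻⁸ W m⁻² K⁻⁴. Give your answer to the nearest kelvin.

Irradiance scales as 1/d², so S = 1366 W m⁻² × (1/5.07)² = 53.14 W m⁻².
The planet radiates to space at T_e = [S(1−α)/(4σ)]^(1/4) = 116.3 K.
The surface balance (absorbed SW + ε·downward IR = σT_s⁴) with T_a⁴ = T_s⁴/2 reduces to T_s = T_e·[2/(2−ε)]^¼ = 121.9 K.

122 K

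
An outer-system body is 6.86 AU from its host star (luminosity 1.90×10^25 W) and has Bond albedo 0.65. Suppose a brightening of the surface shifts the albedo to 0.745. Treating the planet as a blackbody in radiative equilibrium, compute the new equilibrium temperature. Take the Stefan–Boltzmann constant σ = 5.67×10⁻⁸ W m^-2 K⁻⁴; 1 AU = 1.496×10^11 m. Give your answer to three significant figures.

35.6 K

Orbital distance: d = 6.86 AU = 1.026×10^12 m.
S = L/(4πd²) = 1.436 W m^-2.
With the new albedo, S(1−α₂)/4 = 0.09152 W m^-2, so T₂ = 35.64 K.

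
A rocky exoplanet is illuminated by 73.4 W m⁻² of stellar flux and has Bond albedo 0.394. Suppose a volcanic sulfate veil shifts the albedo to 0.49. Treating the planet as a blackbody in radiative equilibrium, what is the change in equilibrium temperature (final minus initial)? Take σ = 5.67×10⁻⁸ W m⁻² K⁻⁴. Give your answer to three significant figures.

-4.99 K

Initial: T₁ = [S(1−0.394)/(4σ)]^(1/4) = 118.3 K.
After:  T₂ = [73.40·0.51/(4σ)]^(1/4) = 113.3 K.
ΔT = T₂ − T₁ = -4.994 K.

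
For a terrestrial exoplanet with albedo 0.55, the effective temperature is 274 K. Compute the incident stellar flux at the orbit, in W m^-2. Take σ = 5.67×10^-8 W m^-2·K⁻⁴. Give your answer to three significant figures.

Invert the energy balance for S: S = 4σT⁴/(1−α).
The emitted flux is σT⁴ = 319.6 W m^-2.
So S = 4×319.6/(1−0.55) = 2841 W m^-2.

2840 W m^-2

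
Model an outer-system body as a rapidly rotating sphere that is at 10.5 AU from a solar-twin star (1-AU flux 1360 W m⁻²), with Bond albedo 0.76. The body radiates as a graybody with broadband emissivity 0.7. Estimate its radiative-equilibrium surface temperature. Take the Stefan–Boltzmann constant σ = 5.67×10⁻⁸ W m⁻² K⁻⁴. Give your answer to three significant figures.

65.7 K

Flux at the orbit: S = 1360/(10.5)² = 12.34 W m⁻².
Averaging over the sphere, the absorbed flux is S(1−α)/4 = 0.7401 W m⁻².
Equating to εσT⁴ with ε = 0.7: T = (0.7401/0.7σ)^(1/4) = 65.71 K.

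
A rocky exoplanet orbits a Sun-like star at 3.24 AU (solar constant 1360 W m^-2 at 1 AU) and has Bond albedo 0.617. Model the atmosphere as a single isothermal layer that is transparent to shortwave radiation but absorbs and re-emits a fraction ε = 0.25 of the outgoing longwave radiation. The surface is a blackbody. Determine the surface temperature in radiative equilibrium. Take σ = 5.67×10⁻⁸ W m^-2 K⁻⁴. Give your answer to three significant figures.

Irradiance scales as 1/d², so S = 1360 W m^-2 × (1/3.24)² = 129.6 W m^-2.
The planet radiates to space at T_e = [S(1−α)/(4σ)]^(1/4) = 121.6 K.
The surface balance (absorbed SW + ε·downward IR = σT_s⁴) with T_a⁴ = T_s⁴/2 reduces to T_s = T_e·[2/(2−ε)]^¼ = 125.7 K.

126 kelvin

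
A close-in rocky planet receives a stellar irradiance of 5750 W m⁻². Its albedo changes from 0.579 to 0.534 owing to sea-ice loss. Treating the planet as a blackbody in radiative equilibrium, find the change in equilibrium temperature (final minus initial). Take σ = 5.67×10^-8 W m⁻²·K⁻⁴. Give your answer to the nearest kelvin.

Initial: T₁ = [S(1−0.579)/(4σ)]^(1/4) = 321.4 K.
Final:   T₂ = [S(1−0.534)/(4σ)]^(1/4) = 329.7 K.
Change: 329.7 − 321.4 = 8.265 K.

8 kelvin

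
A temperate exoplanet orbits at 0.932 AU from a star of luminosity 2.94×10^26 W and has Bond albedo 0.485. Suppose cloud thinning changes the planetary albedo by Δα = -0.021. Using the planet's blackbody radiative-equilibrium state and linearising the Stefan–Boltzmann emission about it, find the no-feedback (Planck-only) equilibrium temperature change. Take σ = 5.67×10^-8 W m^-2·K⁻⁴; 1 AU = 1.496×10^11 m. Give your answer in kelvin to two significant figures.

Orbital distance: d = 0.932 AU = 1.394×10^11 m.
Flux at the orbit: S = L/(4πd²) = 2.94×10^26/(4π·(1.39×10^11)²) = 1203 W m^-2.
Unperturbed T_e = [1203·(1−0.485)/(4σ)]^¼ = 228.6 K.
TOA radiative forcing: ΔF = −S·Δα/4 = −1203·(-0.021)/4 = 6.318 W m^-2.
Planck response: λ_P = 4σT_e³ = 4·5.67×10⁻⁸·(228.6)³ = 2.711 W m^-2/K.
So ΔT₀ = 6.318/2.711 = 2.33 K.

2.3 K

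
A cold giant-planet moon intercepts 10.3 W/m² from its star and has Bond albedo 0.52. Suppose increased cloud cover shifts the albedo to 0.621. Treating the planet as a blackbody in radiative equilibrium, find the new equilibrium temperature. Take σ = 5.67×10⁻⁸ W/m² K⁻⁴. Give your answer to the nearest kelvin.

64 kelvin

New equilibrium: T₂ = [(1−0.621)·10.30/(4σ)]^(1/4) = 64.41 K.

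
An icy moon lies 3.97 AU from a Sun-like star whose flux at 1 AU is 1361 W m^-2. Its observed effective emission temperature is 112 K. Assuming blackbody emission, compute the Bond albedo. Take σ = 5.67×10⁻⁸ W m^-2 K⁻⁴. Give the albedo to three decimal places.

0.587

By the inverse-square law, S = 1361/3.97² = 86.35 W m^-2.
From σT⁴ = S(1−α)/4 we invert for α: 1−α = 4σT⁴/S.
4σT⁴ = 4·5.67×10⁻⁸·(112)⁴ = 35.69 W m^-2.
1−α = 35.69/86.35 = 0.4133, so α = 0.5867.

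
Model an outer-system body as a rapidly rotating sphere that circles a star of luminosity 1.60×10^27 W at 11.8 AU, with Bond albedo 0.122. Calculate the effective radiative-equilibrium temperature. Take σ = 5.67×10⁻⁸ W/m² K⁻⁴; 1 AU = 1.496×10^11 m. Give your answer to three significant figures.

Orbital distance: d = 11.8 AU = 1.765×10^12 m.
S = L/(4πd²) = 40.86 W/m².
Absorbed flux (global mean): S(1−α)/4 = 40.86·0.878/4 = 8.968 W/m².
Balancing against σT⁴: T = (8.968/5.67×10⁻⁸)^(1/4) = 112.1 K.

112 K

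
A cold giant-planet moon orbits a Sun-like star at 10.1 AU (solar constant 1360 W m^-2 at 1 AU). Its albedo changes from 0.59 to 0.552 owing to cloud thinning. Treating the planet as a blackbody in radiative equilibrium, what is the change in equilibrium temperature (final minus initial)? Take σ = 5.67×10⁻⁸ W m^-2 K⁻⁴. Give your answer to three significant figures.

1.57 kelvin

By the inverse-square law, S = 1360/10.1² = 13.33 W m^-2.
Initial: T₁ = [S(1−0.59)/(4σ)]^(1/4) = 70.07 K.
After:  T₂ = [13.33·0.448/(4σ)]^(1/4) = 71.64 K.
ΔT = T₂ − T₁ = 1.570 K.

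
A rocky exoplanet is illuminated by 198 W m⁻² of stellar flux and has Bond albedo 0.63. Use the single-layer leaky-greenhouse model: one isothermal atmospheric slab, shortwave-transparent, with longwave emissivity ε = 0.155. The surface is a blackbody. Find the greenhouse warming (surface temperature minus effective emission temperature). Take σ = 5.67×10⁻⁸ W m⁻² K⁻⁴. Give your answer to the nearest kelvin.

3 K

At the top of the atmosphere, σT_e⁴ = S(1−α)/4 = 18.32 W m⁻², giving T_e = 134.1 K.
The surface balance (absorbed SW + ε·downward IR = σT_s⁴) with T_a⁴ = T_s⁴/2 reduces to T_s = T_e·[2/(2−ε)]^¼ = 136.8 K.
T_s − T_e = 136.8 − 134.1 = 2.731 K.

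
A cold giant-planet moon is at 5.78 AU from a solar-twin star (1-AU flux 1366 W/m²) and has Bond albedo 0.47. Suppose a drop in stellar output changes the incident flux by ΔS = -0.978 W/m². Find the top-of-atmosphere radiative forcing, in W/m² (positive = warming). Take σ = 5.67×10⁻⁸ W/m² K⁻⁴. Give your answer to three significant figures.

Flux at the orbit: S = 1366/(5.78)² = 40.89 W/m².
Only a fraction (1−α) is absorbed and it's spread over 4πR², so ΔF = (1−α)ΔS/4 = -0.1296 W/m².

-0.130 W/m²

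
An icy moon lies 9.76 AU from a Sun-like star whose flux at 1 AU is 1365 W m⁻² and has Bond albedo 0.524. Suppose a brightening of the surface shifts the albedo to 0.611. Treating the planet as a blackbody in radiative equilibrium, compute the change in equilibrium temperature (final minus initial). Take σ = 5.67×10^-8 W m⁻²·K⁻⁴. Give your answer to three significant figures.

By the inverse-square law, S = 1365/9.76² = 14.33 W m⁻².
Initial: T₁ = [S(1−0.524)/(4σ)]^(1/4) = 74.05 K.
After:  T₂ = [14.33·0.389/(4σ)]^(1/4) = 70.41 K.
ΔT = T₂ − T₁ = -3.644 K.

-3.64 kelvin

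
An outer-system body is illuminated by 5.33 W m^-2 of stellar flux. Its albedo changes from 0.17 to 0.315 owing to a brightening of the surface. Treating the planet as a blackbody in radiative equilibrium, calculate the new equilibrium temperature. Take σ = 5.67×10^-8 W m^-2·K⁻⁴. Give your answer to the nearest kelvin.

63 K

New equilibrium: T₂ = [(1−0.315)·5.330/(4σ)]^(1/4) = 63.34 K.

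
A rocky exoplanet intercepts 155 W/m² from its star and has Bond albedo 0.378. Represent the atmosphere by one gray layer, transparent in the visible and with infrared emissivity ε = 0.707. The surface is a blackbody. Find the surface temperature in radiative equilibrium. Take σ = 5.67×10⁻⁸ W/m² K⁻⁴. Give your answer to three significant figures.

Effective emission temperature (TOA balance): σT_e⁴ = S(1−α)/4 = 24.10 W/m² → T_e = 143.6 K.
For a single slab of emissivity ε, T_s⁴ = 2T_e⁴/(2−ε); thus T_s = 143.6·(1.547)^(1/4) = 160.1 K.

160 kelvin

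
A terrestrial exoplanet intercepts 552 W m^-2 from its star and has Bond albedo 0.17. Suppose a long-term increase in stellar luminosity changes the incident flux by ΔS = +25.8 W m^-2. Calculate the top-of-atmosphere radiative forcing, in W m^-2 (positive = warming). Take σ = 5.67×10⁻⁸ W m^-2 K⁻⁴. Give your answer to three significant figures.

ΔF = Δ[S(1−α)]/4 = (1−0.17)·+25.8/4 = 5.353 W m^-2.

5.35 W m^-2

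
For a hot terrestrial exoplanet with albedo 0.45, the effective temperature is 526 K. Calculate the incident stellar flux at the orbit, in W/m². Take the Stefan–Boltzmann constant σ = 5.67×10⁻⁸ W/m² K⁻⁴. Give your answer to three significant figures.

Invert the energy balance for S: S = 4σT⁴/(1−α).
σT⁴ = 5.67×10⁻⁸·(526)⁴ = 4340 W/m².
S = 4·4340/0.55 = 31570 W/m².

31600 W/m²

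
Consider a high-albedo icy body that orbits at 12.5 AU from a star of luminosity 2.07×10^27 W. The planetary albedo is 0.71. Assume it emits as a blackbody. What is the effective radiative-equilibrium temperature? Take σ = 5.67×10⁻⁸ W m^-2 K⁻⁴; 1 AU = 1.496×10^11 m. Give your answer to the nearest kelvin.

88 kelvin

d = 12.5 × 1.496×10^11 m = 1.870×10^12 m.
Spreading L over a sphere of radius d: S = 2.07×10^27/(4π·1.87×10^12²) = 47.11 W m^-2.
Averaging over the sphere, the absorbed flux is S(1−α)/4 = 3.415 W m^-2.
Balancing against σT⁴: T = (3.415/5.67×10⁻⁸)^(1/4) = 88.10 K.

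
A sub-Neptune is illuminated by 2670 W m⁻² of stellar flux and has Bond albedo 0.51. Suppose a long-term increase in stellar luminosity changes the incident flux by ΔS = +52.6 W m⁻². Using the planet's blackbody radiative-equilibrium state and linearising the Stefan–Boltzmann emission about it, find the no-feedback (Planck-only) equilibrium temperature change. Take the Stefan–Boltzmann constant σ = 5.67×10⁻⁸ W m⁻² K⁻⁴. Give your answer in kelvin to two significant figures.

Reference equilibrium: T_e = [S(1−α)/(4σ)]^(1/4) = 275.6 K.
ΔF = Δ[S(1−α)]/4 = (1−0.51)·+52.6/4 = 6.444 W m⁻².
Planck response: λ_P = 4σT_e³ = 4·5.67×10⁻⁸·(275.6)³ = 4.747 W m⁻²/K.
So ΔT₀ = 6.444/4.747 = 1.36 K.

1.4 kelvin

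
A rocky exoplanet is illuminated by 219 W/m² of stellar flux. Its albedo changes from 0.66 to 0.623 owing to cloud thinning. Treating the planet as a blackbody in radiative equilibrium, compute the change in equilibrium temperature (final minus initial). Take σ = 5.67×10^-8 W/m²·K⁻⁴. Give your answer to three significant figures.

Initial: T₁ = [S(1−0.66)/(4σ)]^(1/4) = 134.6 K.
Final:   T₂ = [S(1−0.623)/(4σ)]^(1/4) = 138.1 K.
Change: 138.1 − 134.6 = 3.522 K.

3.52 kelvin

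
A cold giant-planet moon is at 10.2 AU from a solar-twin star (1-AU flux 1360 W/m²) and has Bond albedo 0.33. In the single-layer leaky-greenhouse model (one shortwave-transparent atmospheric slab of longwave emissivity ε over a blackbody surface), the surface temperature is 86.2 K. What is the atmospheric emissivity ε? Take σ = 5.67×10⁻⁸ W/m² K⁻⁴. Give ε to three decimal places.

By the inverse-square law, S = 1360/10.2² = 13.07 W/m².
TOA balance gives T_e = 78.83 K.
Inverting T_s⁴ = 2T_e⁴/(2−ε): (T_e/T_s)⁴ = 0.6994, so ε = 2(1 − 0.6994) = 0.6011.

0.601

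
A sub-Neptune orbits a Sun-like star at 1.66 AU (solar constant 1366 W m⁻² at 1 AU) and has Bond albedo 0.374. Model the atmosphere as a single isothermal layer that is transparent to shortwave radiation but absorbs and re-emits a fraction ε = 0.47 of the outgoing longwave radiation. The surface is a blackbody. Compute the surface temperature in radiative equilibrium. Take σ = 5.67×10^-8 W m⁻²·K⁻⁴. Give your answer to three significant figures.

206 K

By the inverse-square law, S = 1366/1.66² = 495.7 W m⁻².
At the top of the atmosphere, σT_e⁴ = S(1−α)/4 = 77.58 W m⁻², giving T_e = 192.3 K.
For a single slab of emissivity ε, T_s⁴ = 2T_e⁴/(2−ε); thus T_s = 192.3·(1.307)^(1/4) = 205.6 K.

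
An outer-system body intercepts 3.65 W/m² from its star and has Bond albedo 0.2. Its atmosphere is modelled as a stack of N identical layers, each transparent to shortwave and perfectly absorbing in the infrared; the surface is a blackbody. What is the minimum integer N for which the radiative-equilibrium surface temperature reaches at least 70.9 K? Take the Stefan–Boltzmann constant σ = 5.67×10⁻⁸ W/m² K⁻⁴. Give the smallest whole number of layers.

OLR = S(1−α)/4 = 0.7300 W/m²; the top layer radiates at T_e = 59.90 K.
T_s = (N+1)^(1/4)·T_e ≥ 70.9 K requires N+1 ≥ (T_s/T_e)⁴ = (70.9/59.90)⁴ = 1.963.
The minimum whole number is N = 1.

1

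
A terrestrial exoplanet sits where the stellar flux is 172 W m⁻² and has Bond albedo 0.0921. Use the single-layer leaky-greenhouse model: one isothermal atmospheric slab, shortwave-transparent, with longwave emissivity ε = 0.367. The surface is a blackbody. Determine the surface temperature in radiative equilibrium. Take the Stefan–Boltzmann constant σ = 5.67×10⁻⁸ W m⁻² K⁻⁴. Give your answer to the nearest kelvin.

170 kelvin

The planet radiates to space at T_e = [S(1−α)/(4σ)]^(1/4) = 162.0 K.
Surface balance with a leaky layer gives σT_s⁴ = σT_e⁴·2/(2−ε), so T_s = T_e·[2/(2−0.367)]^(1/4) = 170.4 K.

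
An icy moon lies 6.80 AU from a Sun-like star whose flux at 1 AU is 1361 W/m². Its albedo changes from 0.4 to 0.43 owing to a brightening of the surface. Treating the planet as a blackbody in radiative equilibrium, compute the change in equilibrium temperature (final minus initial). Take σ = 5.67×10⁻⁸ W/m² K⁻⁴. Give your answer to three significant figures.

By the inverse-square law, S = 1361/6.80² = 29.43 W/m².
With α = 0.4, T₁ = 93.94 K.
After:  T₂ = [29.43·0.57/(4σ)]^(1/4) = 92.74 K.
ΔT = T₂ − T₁ = -1.197 K.

-1.20 kelvin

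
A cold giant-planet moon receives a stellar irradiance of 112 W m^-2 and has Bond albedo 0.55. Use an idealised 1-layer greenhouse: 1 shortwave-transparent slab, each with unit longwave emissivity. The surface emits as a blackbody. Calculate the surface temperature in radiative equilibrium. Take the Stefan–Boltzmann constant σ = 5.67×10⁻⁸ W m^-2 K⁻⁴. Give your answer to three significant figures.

145 K

The effective emission temperature is T_e = [S(1−α)/(4σ)]^¼ = 122.1 K.
For an N-layer opaque stack, T_s⁴ = (N+1)T_e⁴, hence T_s = (2)^(1/4)×122.1 K = 145.2 K.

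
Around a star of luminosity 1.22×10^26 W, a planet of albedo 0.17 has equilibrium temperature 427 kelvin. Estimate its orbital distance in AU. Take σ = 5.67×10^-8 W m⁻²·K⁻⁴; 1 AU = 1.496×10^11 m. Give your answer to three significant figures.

Energy balance gives S = 4σT⁴/(1−α) = 9084 W m⁻².
Then d = [L/(4πS)]^(1/2) = 3.269×10^10 m, i.e. 0.2185 AU.

0.219 AU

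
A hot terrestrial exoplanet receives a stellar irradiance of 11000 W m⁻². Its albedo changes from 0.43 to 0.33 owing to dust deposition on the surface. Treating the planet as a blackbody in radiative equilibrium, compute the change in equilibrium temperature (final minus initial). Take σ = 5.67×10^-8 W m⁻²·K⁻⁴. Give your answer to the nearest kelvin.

17 K

Initial: T₁ = [S(1−0.43)/(4σ)]^(1/4) = 407.8 K.
After:  T₂ = [11000·0.67/(4σ)]^(1/4) = 424.6 K.
ΔT = T₂ − T₁ = 16.82 K.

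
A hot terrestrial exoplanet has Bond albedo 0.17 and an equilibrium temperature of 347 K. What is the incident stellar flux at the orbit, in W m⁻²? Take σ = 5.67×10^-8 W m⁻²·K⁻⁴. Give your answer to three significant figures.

From S(1−α)/4 = σT⁴: S = 4σT⁴/(1−α).
σT⁴ = 5.67×10⁻⁸·(347)⁴ = 822.1 W m⁻².
S = 4·822.1/0.83 = 3962 W m⁻².

3960 W m⁻²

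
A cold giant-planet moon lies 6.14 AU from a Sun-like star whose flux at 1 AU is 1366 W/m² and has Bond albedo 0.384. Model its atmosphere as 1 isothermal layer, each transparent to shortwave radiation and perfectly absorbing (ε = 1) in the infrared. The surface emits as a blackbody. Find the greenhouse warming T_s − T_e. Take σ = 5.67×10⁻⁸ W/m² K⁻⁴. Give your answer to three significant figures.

18.8 kelvin

Flux at the orbit: S = 1366/(6.14)² = 36.23 W/m².
The effective emission temperature is T_e = [S(1−α)/(4σ)]^¼ = 99.60 K.
T_s = (N+1)^(1/4)·T_e = 118.4 K.
Warming: T_s − T_e = 18.85 K.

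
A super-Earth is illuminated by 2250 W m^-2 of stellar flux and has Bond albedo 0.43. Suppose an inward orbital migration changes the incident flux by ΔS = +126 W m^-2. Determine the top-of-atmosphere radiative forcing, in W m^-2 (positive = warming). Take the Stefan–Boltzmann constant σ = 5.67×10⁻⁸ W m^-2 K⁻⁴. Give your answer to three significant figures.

ΔF = Δ[S(1−α)]/4 = (1−0.43)·+126/4 = 17.96 W m^-2.

18.0 W m^-2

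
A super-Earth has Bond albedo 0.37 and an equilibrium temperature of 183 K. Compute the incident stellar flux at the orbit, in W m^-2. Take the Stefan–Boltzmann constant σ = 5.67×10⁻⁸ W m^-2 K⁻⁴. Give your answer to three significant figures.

404 W m^-2

Invert the energy balance for S: S = 4σT⁴/(1−α).
The emitted flux is σT⁴ = 63.59 W m^-2.
S = 4·63.59/0.63 = 403.7 W m^-2.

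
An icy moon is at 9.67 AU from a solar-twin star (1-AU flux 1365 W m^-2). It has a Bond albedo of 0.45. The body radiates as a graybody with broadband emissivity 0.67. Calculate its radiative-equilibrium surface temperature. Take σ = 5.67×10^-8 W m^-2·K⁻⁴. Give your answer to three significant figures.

85.3 kelvin

Irradiance scales as 1/d², so S = 1365 W m^-2 × (1/9.67)² = 14.60 W m^-2.
Absorbed flux (global mean): S(1−α)/4 = 14.60·0.55/4 = 2.007 W m^-2.
Radiative balance εσT⁴ = 2.007 gives T = [2.007/(0.67·σ)]^(1/4) = 85.26 K.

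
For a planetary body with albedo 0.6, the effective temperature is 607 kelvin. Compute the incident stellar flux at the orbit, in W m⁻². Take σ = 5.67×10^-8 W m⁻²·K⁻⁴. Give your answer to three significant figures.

77000 W m⁻²

From S(1−α)/4 = σT⁴: S = 4σT⁴/(1−α).
σT⁴ = 5.67×10⁻⁸·(607)⁴ = 7697 W m⁻².
So S = 4×7697/(1−0.6) = 76970 W m⁻².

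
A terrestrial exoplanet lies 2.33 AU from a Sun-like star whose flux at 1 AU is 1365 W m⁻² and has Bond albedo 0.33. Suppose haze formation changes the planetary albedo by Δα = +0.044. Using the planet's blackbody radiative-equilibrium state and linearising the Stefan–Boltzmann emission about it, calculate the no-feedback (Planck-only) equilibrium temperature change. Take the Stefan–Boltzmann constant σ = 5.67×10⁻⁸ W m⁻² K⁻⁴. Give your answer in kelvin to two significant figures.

Flux at the orbit: S = 1365/(2.33)² = 251.4 W m⁻².
The baseline emission temperature is T_e = 165.1 K.
TOA radiative forcing: ΔF = −S·Δα/4 = −251.4·(+0.044)/4 = -2.766 W m⁻².
The Planck feedback parameter is 4σT_e³ = 1.020 W m⁻²/K.
ΔT₀ = ΔF/λ_P = -2.766/1.020 = -2.71 K.

-2.7 K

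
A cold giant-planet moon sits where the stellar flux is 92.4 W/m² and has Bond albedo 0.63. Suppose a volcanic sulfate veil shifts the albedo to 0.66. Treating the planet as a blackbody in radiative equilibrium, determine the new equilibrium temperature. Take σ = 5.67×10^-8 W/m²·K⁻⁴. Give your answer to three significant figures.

T₂ = [S(1−α₂)/(4σ)]^(1/4) = [92.40·0.34/(4σ)]^(1/4) = 108.5 K.

108 kelvin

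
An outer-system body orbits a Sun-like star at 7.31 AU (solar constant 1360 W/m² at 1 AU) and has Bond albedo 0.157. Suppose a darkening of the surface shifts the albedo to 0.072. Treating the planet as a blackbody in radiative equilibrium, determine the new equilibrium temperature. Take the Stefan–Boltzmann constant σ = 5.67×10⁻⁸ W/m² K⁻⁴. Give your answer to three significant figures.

Flux at the orbit: S = 1360/(7.31)² = 25.45 W/m².
New equilibrium: T₂ = [(1−0.072)·25.45/(4σ)]^(1/4) = 101.0 K.

101 kelvin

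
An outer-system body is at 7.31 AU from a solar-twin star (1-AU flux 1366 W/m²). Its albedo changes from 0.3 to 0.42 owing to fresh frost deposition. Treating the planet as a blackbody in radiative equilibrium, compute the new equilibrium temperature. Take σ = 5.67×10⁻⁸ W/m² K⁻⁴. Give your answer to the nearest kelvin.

Flux at the orbit: S = 1366/(7.31)² = 25.56 W/m².
New equilibrium: T₂ = [(1−0.42)·25.56/(4σ)]^(1/4) = 89.92 K.

90 K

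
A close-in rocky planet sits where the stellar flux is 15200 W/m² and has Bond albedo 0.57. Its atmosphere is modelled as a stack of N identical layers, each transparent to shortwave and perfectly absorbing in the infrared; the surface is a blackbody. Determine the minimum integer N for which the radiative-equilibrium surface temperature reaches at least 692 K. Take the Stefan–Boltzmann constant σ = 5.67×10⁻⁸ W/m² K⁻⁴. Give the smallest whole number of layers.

7

Top-of-atmosphere balance: σT_e⁴ = S(1−α)/4 = 1634 W/m² → T_e = 412.0 K.
Since T_s⁴ = (N+1)T_e⁴, we need N ≥ (T_s/T_e)⁴ − 1 = 6.957.
Rounding up, N = 7.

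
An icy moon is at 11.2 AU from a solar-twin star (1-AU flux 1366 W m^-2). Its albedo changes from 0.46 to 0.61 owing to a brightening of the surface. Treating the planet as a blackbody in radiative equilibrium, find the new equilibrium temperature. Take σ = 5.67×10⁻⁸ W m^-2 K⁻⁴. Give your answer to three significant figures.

Flux at the orbit: S = 1366/(11.2)² = 10.89 W m^-2.
New equilibrium: T₂ = [(1−0.61)·10.89/(4σ)]^(1/4) = 65.78 K.

65.8 K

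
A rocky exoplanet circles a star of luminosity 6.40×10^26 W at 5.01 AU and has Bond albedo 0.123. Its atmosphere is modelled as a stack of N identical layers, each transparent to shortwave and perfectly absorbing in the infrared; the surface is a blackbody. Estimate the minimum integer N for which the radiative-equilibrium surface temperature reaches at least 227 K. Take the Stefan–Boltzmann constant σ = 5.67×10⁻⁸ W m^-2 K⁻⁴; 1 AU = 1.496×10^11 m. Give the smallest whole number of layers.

Orbital distance: d = 5.01 AU = 7.495×10^11 m.
Spreading L over a sphere of radius d: S = 6.40×10^26/(4π·7.49×10^11²) = 90.66 W m^-2.
The effective emission temperature is T_e = [S(1−α)/(4σ)]^¼ = 136.8 K.
Since T_s⁴ = (N+1)T_e⁴, we need N ≥ (T_s/T_e)⁴ − 1 = 6.574.
So N ≥ 6.574; the smallest integer is N = 7.

7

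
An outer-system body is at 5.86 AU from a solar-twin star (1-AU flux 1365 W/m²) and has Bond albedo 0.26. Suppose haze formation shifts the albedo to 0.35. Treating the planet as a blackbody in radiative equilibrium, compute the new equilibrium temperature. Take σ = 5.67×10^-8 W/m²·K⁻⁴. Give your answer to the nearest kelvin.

103 K

By the inverse-square law, S = 1365/5.86² = 39.75 W/m².
T₂ = [S(1−α₂)/(4σ)]^(1/4) = [39.75·0.65/(4σ)]^(1/4) = 103.3 K.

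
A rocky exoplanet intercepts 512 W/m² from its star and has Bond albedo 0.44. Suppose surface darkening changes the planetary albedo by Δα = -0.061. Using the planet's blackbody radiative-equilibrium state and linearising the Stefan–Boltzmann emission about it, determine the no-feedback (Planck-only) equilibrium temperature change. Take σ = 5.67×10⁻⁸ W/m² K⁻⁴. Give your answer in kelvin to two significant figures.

The baseline emission temperature is T_e = 188.6 K.
The change in absorbed flux is Δ[S(1−α)/4] = −SΔα/4 = 7.808 W/m².
The Planck feedback parameter is 4σT_e³ = 1.521 W/m²/K.
So ΔT₀ = 7.808/1.521 = 5.13 K.

5.1 kelvin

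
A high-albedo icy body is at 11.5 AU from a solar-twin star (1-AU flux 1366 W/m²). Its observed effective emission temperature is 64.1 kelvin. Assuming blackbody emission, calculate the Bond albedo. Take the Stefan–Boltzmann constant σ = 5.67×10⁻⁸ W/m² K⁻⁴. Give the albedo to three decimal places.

Flux at the orbit: S = 1366/(11.5)² = 10.33 W/m².
Rearranging the radiative balance, α = 1 − 4σT⁴/S.
σT⁴ = 0.9572 W/m², so 4σT⁴ = 3.829 W/m².
Hence α = 1 − 3.829/10.33 = 0.6293.

0.629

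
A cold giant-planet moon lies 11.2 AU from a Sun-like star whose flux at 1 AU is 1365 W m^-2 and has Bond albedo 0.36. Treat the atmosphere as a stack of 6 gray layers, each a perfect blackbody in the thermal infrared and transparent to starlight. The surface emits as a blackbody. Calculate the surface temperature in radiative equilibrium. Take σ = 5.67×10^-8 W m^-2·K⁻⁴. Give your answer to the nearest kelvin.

Flux at the orbit: S = 1365/(11.2)² = 10.88 W m^-2.
OLR = S(1−α)/4 = 1.741 W m^-2; the top layer radiates at T_e = 74.44 K.
With N = 6 opaque layers, T_s = (N+1)^(1/4)·T_e = 7^(1/4)·74.44 = 121.1 K.

121 K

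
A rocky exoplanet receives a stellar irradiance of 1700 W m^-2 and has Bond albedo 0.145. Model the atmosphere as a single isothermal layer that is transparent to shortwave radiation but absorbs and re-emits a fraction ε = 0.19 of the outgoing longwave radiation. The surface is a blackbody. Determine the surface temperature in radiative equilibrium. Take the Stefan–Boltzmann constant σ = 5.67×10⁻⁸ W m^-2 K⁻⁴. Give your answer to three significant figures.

Effective emission temperature (TOA balance): σT_e⁴ = S(1−α)/4 = 363.4 W m^-2 → T_e = 282.9 K.
Surface balance with a leaky layer gives σT_s⁴ = σT_e⁴·2/(2−ε), so T_s = T_e·[2/(2−0.19)]^(1/4) = 290.1 K.

290 kelvin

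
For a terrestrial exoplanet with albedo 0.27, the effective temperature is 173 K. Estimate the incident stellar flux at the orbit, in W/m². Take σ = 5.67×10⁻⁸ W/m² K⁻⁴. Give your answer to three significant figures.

From S(1−α)/4 = σT⁴: S = 4σT⁴/(1−α).
The emitted flux is σT⁴ = 50.79 W/m².
S = 4·50.79/0.73 = 278.3 W/m².

278 W/m²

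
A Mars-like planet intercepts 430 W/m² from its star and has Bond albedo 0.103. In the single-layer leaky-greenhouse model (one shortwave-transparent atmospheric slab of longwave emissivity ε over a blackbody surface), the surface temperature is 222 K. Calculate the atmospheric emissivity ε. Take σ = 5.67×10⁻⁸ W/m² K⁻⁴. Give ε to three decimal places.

0.600

TOA balance gives T_e = 203.1 K.
T_s⁴ = T_e⁴·2/(2−ε) → ε = 2 − 2(T_e/T_s)⁴ = 2 − 2·(203.1/222)⁴ = 0.5997.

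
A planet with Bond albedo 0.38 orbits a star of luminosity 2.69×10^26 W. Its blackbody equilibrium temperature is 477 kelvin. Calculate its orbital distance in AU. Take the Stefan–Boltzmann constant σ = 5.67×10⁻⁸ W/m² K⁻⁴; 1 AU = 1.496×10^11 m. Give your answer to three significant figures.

0.225 AU

Required flux: S = 4σT⁴/(1−α) = 18940 W/m².
S = L/(4πd²) → d = √(L/4πS) = √(2.69×10^26/(4π·18940)) = 3.362×10^10 m = 0.2247 AU.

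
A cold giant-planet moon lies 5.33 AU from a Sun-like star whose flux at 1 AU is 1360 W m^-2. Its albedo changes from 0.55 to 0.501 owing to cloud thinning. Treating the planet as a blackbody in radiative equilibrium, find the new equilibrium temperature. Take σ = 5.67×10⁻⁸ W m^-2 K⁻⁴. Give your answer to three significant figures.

101 kelvin

Irradiance scales as 1/d², so S = 1360 W m^-2 × (1/5.33)² = 47.87 W m^-2.
With the new albedo, S(1−α₂)/4 = 5.972 W m^-2, so T₂ = 101.3 K.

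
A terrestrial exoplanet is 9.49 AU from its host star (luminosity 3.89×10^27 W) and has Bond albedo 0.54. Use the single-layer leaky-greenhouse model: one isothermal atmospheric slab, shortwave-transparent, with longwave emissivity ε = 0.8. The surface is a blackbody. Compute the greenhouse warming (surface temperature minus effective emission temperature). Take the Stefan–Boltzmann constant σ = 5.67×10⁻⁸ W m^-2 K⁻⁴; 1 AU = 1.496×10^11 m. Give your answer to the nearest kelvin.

Orbital distance: d = 9.49 AU = 1.420×10^12 m.
Flux at the orbit: S = L/(4πd²) = 3.89×10^27/(4π·(1.42×10^12)²) = 153.6 W m^-2.
At the top of the atmosphere, σT_e⁴ = S(1−α)/4 = 17.66 W m^-2, giving T_e = 132.9 K.
The surface balance (absorbed SW + ε·downward IR = σT_s⁴) with T_a⁴ = T_s⁴/2 reduces to T_s = T_e·[2/(2−ε)]^¼ = 150.9 K.
T_s − T_e = 150.9 − 132.9 = 18.10 K.

18 K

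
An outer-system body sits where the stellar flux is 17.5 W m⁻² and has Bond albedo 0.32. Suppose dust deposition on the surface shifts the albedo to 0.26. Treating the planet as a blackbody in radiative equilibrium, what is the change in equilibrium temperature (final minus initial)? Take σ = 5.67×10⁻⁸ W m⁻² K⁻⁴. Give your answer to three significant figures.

1.82 K

With α = 0.32, T₁ = 85.11 K.
Final:   T₂ = [S(1−0.26)/(4σ)]^(1/4) = 86.93 K.
Change: 86.93 − 85.11 = 1.818 K.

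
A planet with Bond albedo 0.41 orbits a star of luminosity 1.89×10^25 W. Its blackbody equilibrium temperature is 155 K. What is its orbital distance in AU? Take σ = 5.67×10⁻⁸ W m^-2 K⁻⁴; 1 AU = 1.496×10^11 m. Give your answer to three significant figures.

The flux needed for this T is 4σT⁴/(1−0.41) = 221.9 W m^-2.
Then d = [L/(4πS)]^(1/2) = 8.233×10^10 m, i.e. 0.5503 AU.

0.550 AU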